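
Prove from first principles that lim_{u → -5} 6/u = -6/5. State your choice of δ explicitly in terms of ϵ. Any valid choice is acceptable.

δ = min(5/2, (25/12)ϵ)

Let ϵ > 0 be given. We seek δ > 0 such that 0 < |u + 5| < δ implies |6/u + 6/5| < ϵ.
|6/u + 6/5| = 6·|-5 − u|/(5·|u|) = 6|u + 5|/(5|u|).
Require δ ≤ 5/2 so that |u| > 5 − 5/2 = 5/2, hence 5|u| > 25/2.
Then |6/u + 6/5| < 6|u + 5|/(25/2), which is < ϵ when |u + 5| < (25/12)ϵ.
Take δ = min(5/2, (25/12)ϵ). Then 0 < |u + 5| < δ gives both |u + 5| < 5/2 and |u + 5| < (25/12)ϵ, so |6/u + 6/5| < ϵ.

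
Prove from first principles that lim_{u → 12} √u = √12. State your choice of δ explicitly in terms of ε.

δ = min(12, √12·ε)

Fix ε > 0. We want δ > 0 such that 0 < |u − 12| < δ implies |√u − √12| < ε.
Rationalise: √u − √12 = (u − 12)/(√u + √12), so |√u − √12| = |u − 12|/(√u + √12).
Restrict δ ≤ 12 so that |u − 12| < 12 forces u > 0, and then √u + √12 > √12.
Hence |√u − √12| < |u − 12|/√12, which is < ε once |u − 12| < √12·ε.
Take δ = min(12, √12·ε). If 0 < |u − 12| < δ then u > 0 and |√u − √12| < |u − 12|/√12 < ε.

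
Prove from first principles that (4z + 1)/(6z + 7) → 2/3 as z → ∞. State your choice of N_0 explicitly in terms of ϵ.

N_0 = (11/18)/ϵ

Let ϵ > 0 be given. We seek N_0 > 0 such that z > N_0 implies |(4z + 1)/(6z + 7) − (2/3)| < ϵ.
(4z + 1)/(6z + 7) − (2/3) = (6(4z + 1) − 4(6z + 7)) / (6(6z + 7)) = -22/(6(6z + 7)).
For z > 0 we have 6z + 7 > 6z, so |(4z + 1)/(6z + 7) − (2/3)| = 22/(6(6z + 7)) < 22/(6·6z) = (11/18)/z.
Thus |(4z + 1)/(6z + 7) − (2/3)| < ϵ whenever z > (11/18)/ϵ.
Take N_0 = (11/18)/ϵ. If z > N_0 then |(4z + 1)/(6z + 7) − (2/3)| < (11/18)/z < ϵ.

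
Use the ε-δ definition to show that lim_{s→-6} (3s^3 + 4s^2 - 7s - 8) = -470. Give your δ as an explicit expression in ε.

Let ε > 0 be given. We want δ > 0 such that 0 < |s + 6| < δ implies |(3s^3 + 4s^2 - 7s - 8) + 470| < ε.
(3s^3 + 4s^2 - 7s - 8) + 470 = 3s^3 + 4s^2 - 7s + 462 = (s + 6)(3s^2 - 14s + 77).
So |(3s^3 + 4s^2 - 7s - 8) + 470| = |s + 6|·|3s^2 - 14s + 77|.
Require δ ≤ 1. Then |s + 6| < 1 gives |s| < 7, and by the triangle inequality |3s^2 - 14s + 77| ≤ 3·7^2 + 14·7 + 77 = 322.
Hence |(3s^3 + 4s^2 - 7s - 8) + 470| ≤ 322|s + 6| < ε provided |s + 6| < ε/322.
Take δ = min(1, ε/322). Then 0 < |s + 6| < δ gives both |s + 6| < 1 and |s + 6| < ε/322, so |(3s^3 + 4s^2 - 7s - 8) + 470| < ε.

δ = min(1, ε/322)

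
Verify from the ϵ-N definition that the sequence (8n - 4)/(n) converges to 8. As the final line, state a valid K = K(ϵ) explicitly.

Let ϵ > 0. For n ≥ 1, |(8n - 4)/(n) − 8| = |-4|/((n)) = 4/((n)).
Since n ≥ n for n ≥ 1, this is ≤ 4/(n) = 4/n.
So |(8n - 4)/(n) − 8| < ϵ whenever n > 4/ϵ.
Take K = 4/ϵ. If n > K then |(8n - 4)/(n) − 8| ≤ 4/n < ϵ.

K = 4/ϵ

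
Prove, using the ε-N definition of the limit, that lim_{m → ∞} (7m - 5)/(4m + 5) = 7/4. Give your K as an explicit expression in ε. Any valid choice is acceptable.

K = (55/16)/ε

Fix ε > 0. For m ≥ 1, |(7m - 5)/(4m + 5) − (7/4)| = |-55|/(4(4m + 5)) = 55/(4(4m + 5)).
Since 4m + 5 ≥ 4m for m ≥ 1, this is ≤ 55/(4·4m) = (55/16)/m.
So |(7m - 5)/(4m + 5) − (7/4)| < ε whenever m > (55/16)/ε.
Take K = (55/16)/ε. If m > K then |(7m - 5)/(4m + 5) − (7/4)| ≤ (55/16)/m < ε.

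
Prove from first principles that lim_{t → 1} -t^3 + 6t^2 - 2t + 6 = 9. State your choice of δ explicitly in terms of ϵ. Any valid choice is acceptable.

δ = min(1, ϵ/17)

Let ϵ > 0 be given. We want δ > 0 such that 0 < |t − 1| < δ implies |(-t^3 + 6t^2 - 2t + 6) − 9| < ϵ.
(-t^3 + 6t^2 - 2t + 6) − 9 = -t^3 + 6t^2 - 2t - 3 = (t − 1)(-t^2 + 5t + 3).
So |(-t^3 + 6t^2 - 2t + 6) − 9| = |t − 1|·|-t^2 + 5t + 3|.
Require δ ≤ 1. Then |t − 1| < 1 gives |t| < 2, and by the triangle inequality |-t^2 + 5t + 3| ≤ 2^2 + 5·2 + 3 = 17.
Hence |(-t^3 + 6t^2 - 2t + 6) − 9| ≤ 17|t − 1| < ϵ provided |t − 1| < ϵ/17.
Choosing δ = min(1, ϵ/17) ensures both conditions, hence |(-t^3 + 6t^2 - 2t + 6) − 9| < ϵ.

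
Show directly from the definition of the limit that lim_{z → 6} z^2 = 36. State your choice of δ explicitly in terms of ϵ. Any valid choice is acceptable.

δ = min(2, ϵ/14)

Let ϵ > 0. We seek δ > 0 with 0 < |z − 6| < δ ⇒ |z^2 − 36| < ϵ.
Factor: z^2 − 36 = (z − 6)(z + 6), so |z^2 − 36| = |z − 6|·|z + 6|.
Restrict δ ≤ 2. Then |z − 6| < 2 gives |z| < 8, so by the triangle inequality |z + 6| ≤ 8 + 6 = 14.
Hence |z^2 − 36| ≤ 14|z − 6|, which is < ϵ once |z − 6| < ϵ/14.
Take δ = min(2, ϵ/14). If 0 < |z − 6| < δ then both bounds hold and |z^2 − 36| ≤ 14|z − 6| < 14·(ϵ/14) = ϵ.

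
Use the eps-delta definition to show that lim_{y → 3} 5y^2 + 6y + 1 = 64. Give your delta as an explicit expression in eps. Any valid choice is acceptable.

Suppose eps > 0. We want delta > 0 such that 0 < |y − 3| < delta implies |(5y^2 + 6y + 1) − 64| < eps.
(5y^2 + 6y + 1) − 64 = 5y^2 + 6y - 63 = (y − 3)(5y + 21).
So |(5y^2 + 6y + 1) − 64| = |y − 3|·|5y + 21|.
Assume first that |y − 3| < 1, so |y| < 4. Then |5y + 21| ≤ 5·4 + 21 = 41.
Hence |(5y^2 + 6y + 1) − 64| ≤ 41|y − 3| < eps provided |y − 3| < eps/41.
Take delta = min(1, eps/41). Then 0 < |y − 3| < delta gives both |y − 3| < 1 and |y − 3| < eps/41, so |(5y^2 + 6y + 1) − 64| < eps.

delta = min(1, eps/41)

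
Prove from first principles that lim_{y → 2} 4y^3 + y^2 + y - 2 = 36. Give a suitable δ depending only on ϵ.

δ = min(2, ϵ/119)

Suppose ϵ > 0. We want δ > 0 such that 0 < |y − 2| < δ implies |(4y^3 + y^2 + y - 2) − 36| < ϵ.
(4y^3 + y^2 + y - 2) − 36 = 4y^3 + y^2 + y - 38 = (y − 2)(4y^2 + 9y + 19).
So |(4y^3 + y^2 + y - 2) − 36| = |y − 2|·|4y^2 + 9y + 19|.
Assume first that |y − 2| < 2, so |y| < 4. Then |4y^2 + 9y + 19| ≤ 4·4^2 + 9·4 + 19 = 119.
Hence |(4y^3 + y^2 + y - 2) − 36| ≤ 119|y − 2| < ϵ provided |y − 2| < ϵ/119.
Take δ = min(2, ϵ/119). Then 0 < |y − 2| < δ gives both |y − 2| < 2 and |y − 2| < ϵ/119, so |(4y^3 + y^2 + y - 2) − 36| < ϵ.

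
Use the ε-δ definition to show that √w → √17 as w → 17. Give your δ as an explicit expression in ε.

Fix ε > 0. We want δ > 0 such that 0 < |w − 17| < δ implies |√w − √17| < ε.
Rationalise: √w − √17 = (w − 17)/(√w + √17), so |√w − √17| = |w − 17|/(√w + √17).
Restrict δ ≤ 17 so that |w − 17| < 17 forces w > 0, and then √w + √17 > √17.
Hence |√w − √17| < |w − 17|/√17, which is < ε once |w − 17| < √17·ε.
Take δ = min(17, √17·ε). If 0 < |w − 17| < δ then w > 0 and |√w − √17| < |w − 17|/√17 < ε.

δ = min(17, √17·ε)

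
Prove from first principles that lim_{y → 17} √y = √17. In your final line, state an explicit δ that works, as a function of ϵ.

Suppose ϵ > 0. We want δ > 0 such that 0 < |y − 17| < δ implies |√y − √17| < ϵ.
Rationalise: √y − √17 = (y − 17)/(√y + √17), so |√y − √17| = |y − 17|/(√y + √17).
Restrict δ ≤ 17 so that |y − 17| < 17 forces y > 0, and then √y + √17 > √17.
Hence |√y − √17| < |y − 17|/√17, which is < ϵ once |y − 17| < √17·ϵ.
Take δ = min(17, √17·ϵ). If 0 < |y − 17| < δ then y > 0 and |√y − √17| < |y − 17|/√17 < ϵ.

δ = min(17, √17·ϵ)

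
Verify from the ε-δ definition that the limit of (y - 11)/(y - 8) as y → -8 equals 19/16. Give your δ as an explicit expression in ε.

δ = min(8, (128/3)ε)

Let ε > 0 be given. We want δ > 0 with 0 < |y + 8| < δ ⇒ |(y - 11)/(y - 8) − (19/16)| < ε.
Combining over a common denominator, (y - 11)/(y - 8) − (19/16) = [(y - 11)·(-16) − (-19)·(y - 8)] / [(-16)·(y - 8)] = 3(y + 8) / ((-16)(y - 8)).
So |(y - 11)/(y - 8) − (19/16)| = 3|y + 8| / (16·|y − 8|).
Restrict δ ≤ 8. Then |y + 8| < 8 gives |y − 8| = |(y + 8) + (-16)| ≥ 16 − 8 = 8.
Hence |(y - 11)/(y - 8) − (19/16)| < 3|y + 8|/(16·8) = (3/128)|y + 8|, which is < ε once |y + 8| < (128/3)ε.
Take δ = min(8, (128/3)ε). Then 0 < |y + 8| < δ forces both bounds, so |(y - 11)/(y - 8) − (19/16)| < ε.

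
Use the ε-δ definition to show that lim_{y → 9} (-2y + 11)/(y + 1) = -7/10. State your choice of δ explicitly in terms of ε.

Fix ε > 0. We want δ > 0 with 0 < |y − 9| < δ ⇒ |(-2y + 11)/(y + 1) + 7/10| < ε.
Combining over a common denominator, (-2y + 11)/(y + 1) + 7/10 = [(-2y + 11)·10 − (-7)·(y + 1)] / [10·(y + 1)] = -13(y − 9) / (10(y + 1)).
So |(-2y + 11)/(y + 1) + 7/10| = 13|y − 9| / (10·|y + 1|).
Restrict δ ≤ 5. Then |y − 9| < 5 gives |y + 1| = |(y − 9) + 10| ≥ 10 − 5 = 5.
Hence |(-2y + 11)/(y + 1) + 7/10| < 13|y − 9|/(10·5) = (13/50)|y − 9|, which is < ε once |y − 9| < (50/13)ε.
Take δ = min(5, (50/13)ε). Then 0 < |y − 9| < δ forces both bounds, so |(-2y + 11)/(y + 1) + 7/10| < ε.

δ = min(5, (50/13)ε)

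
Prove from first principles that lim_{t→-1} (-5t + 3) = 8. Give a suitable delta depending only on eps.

Fix eps > 0. We need delta > 0 so that 0 < |t + 1| < delta implies |(-5t + 3) − 8| < eps.
|(-5t + 3) − 8| = |-5t - 5| = 5|t + 1|.
So 5|t + 1| < eps exactly when |t + 1| < eps/5.
Choosing delta = eps/5 gives |(-5t + 3) − 8| = 5|t + 1| < eps whenever |t + 1| < delta.

delta = eps/5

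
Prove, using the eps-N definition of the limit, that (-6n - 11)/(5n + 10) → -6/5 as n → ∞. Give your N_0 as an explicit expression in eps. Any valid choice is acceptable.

Suppose eps > 0. For n ≥ 1, |(-6n - 11)/(5n + 10) + 6/5| = |5|/(5(5n + 10)) = 5/(5(5n + 10)).
Since 5n + 10 ≥ 5n for n ≥ 1, this is ≤ 5/(5·5n) = (1/5)/n.
So |(-6n - 11)/(5n + 10) + 6/5| < eps whenever n > (1/5)/eps.
Take N_0 = (1/5)/eps. If n > N_0 then |(-6n - 11)/(5n + 10) + 6/5| ≤ (1/5)/n < eps.

N_0 = (1/5)/eps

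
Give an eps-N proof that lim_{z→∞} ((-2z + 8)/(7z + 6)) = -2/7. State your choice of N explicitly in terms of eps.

Let eps > 0 be given. We seek N > 0 such that z > N implies |(-2z + 8)/(7z + 6) + 2/7| < eps.
(-2z + 8)/(7z + 6) + 2/7 = (7(-2z + 8) − (-2)(7z + 6)) / (7(7z + 6)) = 68/(7(7z + 6)).
For z > 0 we have 7z + 6 > 7z, so |(-2z + 8)/(7z + 6) + 2/7| = 68/(7(7z + 6)) < 68/(7·7z) = (68/49)/z.
Thus |(-2z + 8)/(7z + 6) + 2/7| < eps whenever z > (68/49)/eps.
Take N = (68/49)/eps. If z > N then |(-2z + 8)/(7z + 6) + 2/7| < (68/49)/z < eps.

N = (68/49)/eps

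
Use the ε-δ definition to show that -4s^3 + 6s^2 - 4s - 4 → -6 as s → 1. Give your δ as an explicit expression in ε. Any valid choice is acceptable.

Let ε > 0 be given. We want δ > 0 such that 0 < |s − 1| < δ implies |(-4s^3 + 6s^2 - 4s - 4) + 6| < ε.
(-4s^3 + 6s^2 - 4s - 4) + 6 = -4s^3 + 6s^2 - 4s + 2 = (s − 1)(-4s^2 + 2s - 2).
So |(-4s^3 + 6s^2 - 4s - 4) + 6| = |s − 1|·|-4s^2 + 2s - 2|.
Require δ ≤ 1. Then |s − 1| < 1 gives |s| < 2, and by the triangle inequality |-4s^2 + 2s - 2| ≤ 4·2^2 + 2·2 + 2 = 22.
Hence |(-4s^3 + 6s^2 - 4s - 4) + 6| ≤ 22|s − 1| < ε provided |s − 1| < ε/22.
Choosing δ = min(1, ε/22) ensures both conditions, hence |(-4s^3 + 6s^2 - 4s - 4) + 6| < ε.

δ = min(1, ε/22)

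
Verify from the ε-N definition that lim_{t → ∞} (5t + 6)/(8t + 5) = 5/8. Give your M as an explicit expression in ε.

M = (23/64)/ε

Suppose ε > 0. We seek M > 0 such that t > M implies |(5t + 6)/(8t + 5) − (5/8)| < ε.
(5t + 6)/(8t + 5) − (5/8) = (8(5t + 6) − 5(8t + 5)) / (8(8t + 5)) = 23/(8(8t + 5)).
For t > 0 we have 8t + 5 > 8t, so |(5t + 6)/(8t + 5) − (5/8)| = 23/(8(8t + 5)) < 23/(8·8t) = (23/64)/t.
Thus |(5t + 6)/(8t + 5) − (5/8)| < ε whenever t > (23/64)/ε.
Take M = (23/64)/ε. If t > M then |(5t + 6)/(8t + 5) − (5/8)| < (23/64)/t < ε.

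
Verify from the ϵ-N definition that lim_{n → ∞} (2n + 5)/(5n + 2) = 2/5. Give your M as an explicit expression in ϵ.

Let ϵ > 0. For n ≥ 1, |(2n + 5)/(5n + 2) − (2/5)| = |21|/(5(5n + 2)) = 21/(5(5n + 2)).
Since 5n + 2 ≥ 5n for n ≥ 1, this is ≤ 21/(5·5n) = (21/25)/n.
So |(2n + 5)/(5n + 2) − (2/5)| < ϵ whenever n > (21/25)/ϵ.
Take M = (21/25)/ϵ. If n > M then |(2n + 5)/(5n + 2) − (2/5)| ≤ (21/25)/n < ϵ.

M = (21/25)/ϵ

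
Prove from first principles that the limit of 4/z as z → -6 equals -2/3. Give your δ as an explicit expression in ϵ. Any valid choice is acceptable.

δ = min(3, (9/2)ϵ)

Let ϵ > 0. We seek δ > 0 such that 0 < |z + 6| < δ implies |4/z + 2/3| < ϵ.
|4/z + 2/3| = 4·|-6 − z|/(6·|z|) = 4|z + 6|/(6|z|).
Require δ ≤ 3 so that |z| > 6 − 3 = 3, hence 6|z| > 18.
Then |4/z + 2/3| < 4|z + 6|/18, which is < ϵ when |z + 6| < (9/2)ϵ.
Take δ = min(3, (9/2)ϵ). Then 0 < |z + 6| < δ gives both |z + 6| < 3 and |z + 6| < (9/2)ϵ, so |4/z + 2/3| < ϵ.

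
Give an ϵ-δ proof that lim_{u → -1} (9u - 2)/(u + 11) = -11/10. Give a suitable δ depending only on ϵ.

δ = min(5, (50/101)ϵ)

Fix ϵ > 0. We want δ > 0 with 0 < |u + 1| < δ ⇒ |(9u - 2)/(u + 11) + 11/10| < ϵ.
Combining over a common denominator, (9u - 2)/(u + 11) + 11/10 = [(9u - 2)·10 − (-11)·(u + 11)] / [10·(u + 11)] = 101(u + 1) / (10(u + 11)).
So |(9u - 2)/(u + 11) + 11/10| = 101|u + 1| / (10·|u + 11|).
Require δ ≤ 5, so |u + 11| ≥ |10| − |u + 1| > 10 − 5 = 5.
Hence |(9u - 2)/(u + 11) + 11/10| < 101|u + 1|/(10·5) = (101/50)|u + 1|, which is < ϵ once |u + 1| < (50/101)ϵ.
Take δ = min(5, (50/101)ϵ). Then 0 < |u + 1| < δ forces both bounds, so |(9u - 2)/(u + 11) + 11/10| < ϵ.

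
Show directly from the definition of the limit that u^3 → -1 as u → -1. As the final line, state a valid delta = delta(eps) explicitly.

delta = min(2, eps/13)

Let eps > 0. We seek delta > 0 with 0 < |u + 1| < delta ⇒ |u^3 + 1| < eps.
Factor: u^3 + 1 = (u + 1)(u^2 - u + 1), so |u^3 + 1| = |u + 1|·|u^2 - u + 1|.
Restrict delta ≤ 2. Then |u + 1| < 2 gives |u| < 3, so by the triangle inequality |u^2 - u + 1| ≤ 3^2 + 3 + 1 = 13.
Hence |u^3 + 1| ≤ 13|u + 1|, which is < eps once |u + 1| < eps/13.
Take delta = min(2, eps/13). If 0 < |u + 1| < delta then both bounds hold and |u^3 + 1| ≤ 13|u + 1| < 13·(eps/13) = eps.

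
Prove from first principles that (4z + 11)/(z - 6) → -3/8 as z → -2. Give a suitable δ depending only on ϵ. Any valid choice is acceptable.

δ = min(4, (32/35)ϵ)

Suppose ϵ > 0. We want δ > 0 with 0 < |z + 2| < δ ⇒ |(4z + 11)/(z - 6) + 3/8| < ϵ.
Combining over a common denominator, (4z + 11)/(z - 6) + 3/8 = [(4z + 11)·(-8) − 3·(z - 6)] / [(-8)·(z - 6)] = -35(z + 2) / ((-8)(z - 6)).
So |(4z + 11)/(z - 6) + 3/8| = 35|z + 2| / (8·|z − 6|).
Require δ ≤ 4, so |z − 6| ≥ |-8| − |z + 2| > 8 − 4 = 4.
Hence |(4z + 11)/(z - 6) + 3/8| < 35|z + 2|/(8·4) = (35/32)|z + 2|, which is < ϵ once |z + 2| < (32/35)ϵ.
Take δ = min(4, (32/35)ϵ). Then 0 < |z + 2| < δ forces both bounds, so |(4z + 11)/(z - 6) + 3/8| < ϵ.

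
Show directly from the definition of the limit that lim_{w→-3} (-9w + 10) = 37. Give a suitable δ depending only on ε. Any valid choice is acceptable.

Fix ε > 0. We need δ > 0 so that 0 < |w + 3| < δ implies |(-9w + 10) − 37| < ε.
Since (-9w + 10) − 37 = -9(w + 3), we have |(-9w + 10) − 37| = 9|w + 3|.
Thus it suffices that |w + 3| < ε/9.
Take δ = ε/9. If 0 < |w + 3| < δ then |(-9w + 10) − 37| = 9|w + 3| < 9·(ε/9) = ε.

δ = ε/9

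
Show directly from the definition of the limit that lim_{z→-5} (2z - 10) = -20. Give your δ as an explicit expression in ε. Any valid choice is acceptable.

δ = ε/2

Let ε > 0. We need δ > 0 so that 0 < |z + 5| < δ implies |(2z - 10) + 20| < ε.
|(2z - 10) + 20| = |2z + 10| = 2|z + 5|.
So 2|z + 5| < ε exactly when |z + 5| < ε/2.
Choosing δ = ε/2 gives |(2z - 10) + 20| = 2|z + 5| < ε whenever |z + 5| < δ.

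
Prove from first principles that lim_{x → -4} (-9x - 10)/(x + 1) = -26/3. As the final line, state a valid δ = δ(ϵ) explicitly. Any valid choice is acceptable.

δ = min(3/2, (9/2)ϵ)

Fix ϵ > 0. We want δ > 0 with 0 < |x + 4| < δ ⇒ |(-9x - 10)/(x + 1) + 26/3| < ϵ.
Combining over a common denominator, (-9x - 10)/(x + 1) + 26/3 = [(-9x - 10)·(-3) − 26·(x + 1)] / [(-3)·(x + 1)] = 1(x + 4) / ((-3)(x + 1)).
So |(-9x - 10)/(x + 1) + 26/3| = |x + 4| / (3·|x + 1|).
Require δ ≤ 3/2, so |x + 1| ≥ |-3| − |x + 4| > 3 − 3/2 = 3/2.
Hence |(-9x - 10)/(x + 1) + 26/3| < |x + 4|/(3·(3/2)) = (2/9)|x + 4|, which is < ϵ once |x + 4| < (9/2)ϵ.
Take δ = min(3/2, (9/2)ϵ). Then 0 < |x + 4| < δ forces both bounds, so |(-9x - 10)/(x + 1) + 26/3| < ϵ.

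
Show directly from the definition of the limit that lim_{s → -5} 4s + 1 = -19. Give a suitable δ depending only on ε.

Let ε > 0. We need δ > 0 so that 0 < |s + 5| < δ implies |(4s + 1) + 19| < ε.
Since (4s + 1) + 19 = 4(s + 5), we have |(4s + 1) + 19| = 4|s + 5|.
Thus it suffices that |s + 5| < ε/4.
Take δ = ε/4. If 0 < |s + 5| < δ then |(4s + 1) + 19| = 4|s + 5| < 4·(ε/4) = ε.

δ = ε/4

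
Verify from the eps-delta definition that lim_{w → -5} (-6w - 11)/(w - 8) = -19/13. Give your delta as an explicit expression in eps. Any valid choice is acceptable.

Suppose eps > 0. We want delta > 0 with 0 < |w + 5| < delta ⇒ |(-6w - 11)/(w - 8) + 19/13| < eps.
Combining over a common denominator, (-6w - 11)/(w - 8) + 19/13 = [(-6w - 11)·(-13) − 19·(w - 8)] / [(-13)·(w - 8)] = 59(w + 5) / ((-13)(w - 8)).
So |(-6w - 11)/(w - 8) + 19/13| = 59|w + 5| / (13·|w − 8|).
Require delta ≤ 13/2, so |w − 8| ≥ |-13| − |w + 5| > 13 − 13/2 = 13/2.
Hence |(-6w - 11)/(w - 8) + 19/13| < 59|w + 5|/(13·(13/2)) = (118/169)|w + 5|, which is < eps once |w + 5| < (169/118)eps.
Take delta = min(13/2, (169/118)eps). Then 0 < |w + 5| < delta forces both bounds, so |(-6w - 11)/(w - 8) + 19/13| < eps.

delta = min(13/2, (169/118)eps)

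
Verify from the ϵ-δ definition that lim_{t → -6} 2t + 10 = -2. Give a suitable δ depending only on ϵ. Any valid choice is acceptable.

δ = ϵ/2

Let ϵ > 0. We need δ > 0 so that 0 < |t + 6| < δ implies |(2t + 10) + 2| < ϵ.
Since (2t + 10) + 2 = 2(t + 6), we have |(2t + 10) + 2| = 2|t + 6|.
Thus it suffices that |t + 6| < ϵ/2.
Choosing δ = ϵ/2 gives |(2t + 10) + 2| = 2|t + 6| < ϵ whenever |t + 6| < δ.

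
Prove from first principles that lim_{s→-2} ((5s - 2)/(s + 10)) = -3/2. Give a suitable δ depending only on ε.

δ = min(4, (8/13)ε)

Suppose ε > 0. We want δ > 0 with 0 < |s + 2| < δ ⇒ |(5s - 2)/(s + 10) + 3/2| < ε.
Combining over a common denominator, (5s - 2)/(s + 10) + 3/2 = [(5s - 2)·8 − (-12)·(s + 10)] / [8·(s + 10)] = 52(s + 2) / (8(s + 10)).
So |(5s - 2)/(s + 10) + 3/2| = 52|s + 2| / (8·|s + 10|).
Require δ ≤ 4, so |s + 10| ≥ |8| − |s + 2| > 8 − 4 = 4.
Hence |(5s - 2)/(s + 10) + 3/2| < 52|s + 2|/(8·4) = (13/8)|s + 2|, which is < ε once |s + 2| < (8/13)ε.
Take δ = min(4, (8/13)ε). Then 0 < |s + 2| < δ forces both bounds, so |(5s - 2)/(s + 10) + 3/2| < ε.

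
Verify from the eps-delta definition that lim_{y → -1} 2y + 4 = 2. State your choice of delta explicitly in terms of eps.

delta = eps/2

Let eps > 0. We need delta > 0 so that 0 < |y + 1| < delta implies |(2y + 4) − 2| < eps.
Since (2y + 4) − 2 = 2(y + 1), we have |(2y + 4) − 2| = 2|y + 1|.
Thus it suffices that |y + 1| < eps/2.
Take delta = eps/2. If 0 < |y + 1| < delta then |(2y + 4) − 2| = 2|y + 1| < 2·(eps/2) = eps.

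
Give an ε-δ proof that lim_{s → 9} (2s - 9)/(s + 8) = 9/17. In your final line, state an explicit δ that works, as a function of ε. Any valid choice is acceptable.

δ = min(17/2, (289/50)ε)

Fix ε > 0. We want δ > 0 with 0 < |s − 9| < δ ⇒ |(2s - 9)/(s + 8) − (9/17)| < ε.
Combining over a common denominator, (2s - 9)/(s + 8) − (9/17) = [(2s - 9)·17 − 9·(s + 8)] / [17·(s + 8)] = 25(s − 9) / (17(s + 8)).
So |(2s - 9)/(s + 8) − (9/17)| = 25|s − 9| / (17·|s + 8|).
Require δ ≤ 17/2, so |s + 8| ≥ |17| − |s − 9| > 17 − 17/2 = 17/2.
Hence |(2s - 9)/(s + 8) − (9/17)| < 25|s − 9|/(17·(17/2)) = (50/289)|s − 9|, which is < ε once |s − 9| < (289/50)ε.
Take δ = min(17/2, (289/50)ε). Then 0 < |s − 9| < δ forces both bounds, so |(2s - 9)/(s + 8) − (9/17)| < ε.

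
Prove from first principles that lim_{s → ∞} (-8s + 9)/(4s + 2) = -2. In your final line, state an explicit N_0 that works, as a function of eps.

Let eps > 0. We seek N_0 > 0 such that s > N_0 implies |(-8s + 9)/(4s + 2) + 2| < eps.
(-8s + 9)/(4s + 2) + 2 = (4(-8s + 9) − (-8)(4s + 2)) / (4(4s + 2)) = 52/(4(4s + 2)).
For s > 0 we have 4s + 2 > 4s, so |(-8s + 9)/(4s + 2) + 2| = 52/(4(4s + 2)) < 52/(4·4s) = (13/4)/s.
Thus |(-8s + 9)/(4s + 2) + 2| < eps whenever s > (13/4)/eps.
Take N_0 = (13/4)/eps. If s > N_0 then |(-8s + 9)/(4s + 2) + 2| < (13/4)/s < eps.

N_0 = (13/4)/eps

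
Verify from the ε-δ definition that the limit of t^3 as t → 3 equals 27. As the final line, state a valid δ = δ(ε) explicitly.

Let ε > 0. We seek δ > 0 with 0 < |t − 3| < δ ⇒ |t^3 − 27| < ε.
Factor: t^3 − 27 = (t − 3)(t^2 + 3t + 9), so |t^3 − 27| = |t − 3|·|t^2 + 3t + 9|.
Restrict δ ≤ 1. Then |t − 3| < 1 gives |t| < 4, so by the triangle inequality |t^2 + 3t + 9| ≤ 4^2 + 3·4 + 9 = 37.
Hence |t^3 − 27| ≤ 37|t − 3|, which is < ε once |t − 3| < ε/37.
Take δ = min(1, ε/37). If 0 < |t − 3| < δ then both bounds hold and |t^3 − 27| ≤ 37|t − 3| < 37·(ε/37) = ε.

δ = min(1, ε/37)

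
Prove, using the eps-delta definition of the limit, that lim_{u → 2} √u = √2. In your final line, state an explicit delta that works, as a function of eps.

Let eps > 0 be given. We want delta > 0 such that 0 < |u − 2| < delta implies |√u − √2| < eps.
Rationalise: √u − √2 = (u − 2)/(√u + √2), so |√u − √2| = |u − 2|/(√u + √2).
Restrict delta ≤ 2 so that |u − 2| < 2 forces u > 0, and then √u + √2 > √2.
Hence |√u − √2| < |u − 2|/√2, which is < eps once |u − 2| < √2·eps.
Take delta = min(2, √2·eps). If 0 < |u − 2| < delta then u > 0 and |√u − √2| < |u − 2|/√2 < eps.

delta = min(2, √2·eps)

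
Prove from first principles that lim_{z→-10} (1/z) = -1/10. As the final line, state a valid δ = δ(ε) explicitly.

δ = min(5, 50ε)

Suppose ε > 0. We seek δ > 0 such that 0 < |z + 10| < δ implies |1/z + 1/10| < ε.
|1/z + 1/10| = |-10 − z|/(10·|z|) = |z + 10|/(10|z|).
Restrict δ ≤ 5. Then |z + 10| < 5 gives |z| > 5, so 10|z| > 50.
Then |1/z + 1/10| < |z + 10|/50, which is < ε when |z + 10| < 50ε.
Take δ = min(5, 50ε). Then 0 < |z + 10| < δ gives both |z + 10| < 5 and |z + 10| < 50ε, so |1/z + 1/10| < ε.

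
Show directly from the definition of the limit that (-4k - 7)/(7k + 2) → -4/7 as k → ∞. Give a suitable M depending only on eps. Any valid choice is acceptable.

Let eps > 0 be given. For k ≥ 1, |(-4k - 7)/(7k + 2) + 4/7| = |-41|/(7(7k + 2)) = 41/(7(7k + 2)).
Since 7k + 2 ≥ 7k for k ≥ 1, this is ≤ 41/(7·7k) = (41/49)/k.
So |(-4k - 7)/(7k + 2) + 4/7| < eps whenever k > (41/49)/eps.
Take M = (41/49)/eps. If k > M then |(-4k - 7)/(7k + 2) + 4/7| ≤ (41/49)/k < eps.

M = (41/49)/eps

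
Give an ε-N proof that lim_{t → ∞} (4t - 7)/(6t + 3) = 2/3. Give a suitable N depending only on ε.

Let ε > 0. We seek N > 0 such that t > N implies |(4t - 7)/(6t + 3) − (2/3)| < ε.
(4t - 7)/(6t + 3) − (2/3) = (6(4t - 7) − 4(6t + 3)) / (6(6t + 3)) = -54/(6(6t + 3)).
For t > 0 we have 6t + 3 > 6t, so |(4t - 7)/(6t + 3) − (2/3)| = 54/(6(6t + 3)) < 54/(6·6t) = (3/2)/t.
Thus |(4t - 7)/(6t + 3) − (2/3)| < ε whenever t > (3/2)/ε.
Take N = (3/2)/ε. If t > N then |(4t - 7)/(6t + 3) − (2/3)| < (3/2)/t < ε.

N = (3/2)/ε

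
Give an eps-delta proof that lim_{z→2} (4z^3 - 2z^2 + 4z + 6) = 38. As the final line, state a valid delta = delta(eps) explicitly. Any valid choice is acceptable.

delta = min(1, eps/70)

Fix eps > 0. We want delta > 0 such that 0 < |z − 2| < delta implies |(4z^3 - 2z^2 + 4z + 6) − 38| < eps.
(4z^3 - 2z^2 + 4z + 6) − 38 = 4z^3 - 2z^2 + 4z - 32 = (z − 2)(4z^2 + 6z + 16).
So |(4z^3 - 2z^2 + 4z + 6) − 38| = |z − 2|·|4z^2 + 6z + 16|.
Require delta ≤ 1. Then |z − 2| < 1 gives |z| < 3, and by the triangle inequality |4z^2 + 6z + 16| ≤ 4·3^2 + 6·3 + 16 = 70.
Hence |(4z^3 - 2z^2 + 4z + 6) − 38| ≤ 70|z − 2| < eps provided |z − 2| < eps/70.
Take delta = min(1, eps/70). Then 0 < |z − 2| < delta gives both |z − 2| < 1 and |z − 2| < eps/70, so |(4z^3 - 2z^2 + 4z + 6) − 38| < eps.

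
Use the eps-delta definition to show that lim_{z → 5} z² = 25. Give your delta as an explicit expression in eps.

Fix eps > 0. We seek delta > 0 with 0 < |z − 5| < delta ⇒ |z² − 25| < eps.
Factor: z² − 25 = (z − 5)(z + 5), so |z² − 25| = |z − 5|·|z + 5|.
Restrict delta ≤ 1. Then |z − 5| < 1 gives |z| < 6, so by the triangle inequality |z + 5| ≤ 6 + 5 = 11.
Hence |z² − 25| ≤ 11|z − 5|, which is < eps once |z − 5| < eps/11.
Take delta = min(1, eps/11). If 0 < |z − 5| < delta then both bounds hold and |z² − 25| ≤ 11|z − 5| < 11·(eps/11) = eps.

delta = min(1, eps/11)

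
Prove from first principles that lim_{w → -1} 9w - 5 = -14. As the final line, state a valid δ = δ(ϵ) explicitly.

Fix ϵ > 0. We need δ > 0 so that 0 < |w + 1| < δ implies |(9w - 5) + 14| < ϵ.
Since (9w - 5) + 14 = 9(w + 1), we have |(9w - 5) + 14| = 9|w + 1|.
So 9|w + 1| < ϵ exactly when |w + 1| < ϵ/9.
Take δ = ϵ/9. If 0 < |w + 1| < δ then |(9w - 5) + 14| = 9|w + 1| < 9·(ϵ/9) = ϵ.

δ = ϵ/9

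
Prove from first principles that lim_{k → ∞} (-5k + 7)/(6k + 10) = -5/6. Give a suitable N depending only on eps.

Let eps > 0 be given. For k ≥ 1, |(-5k + 7)/(6k + 10) + 5/6| = |92|/(6(6k + 10)) = 92/(6(6k + 10)).
Since 6k + 10 ≥ 6k for k ≥ 1, this is ≤ 92/(6·6k) = (23/9)/k.
So |(-5k + 7)/(6k + 10) + 5/6| < eps whenever k > (23/9)/eps.
Take N = (23/9)/eps. If k > N then |(-5k + 7)/(6k + 10) + 5/6| ≤ (23/9)/k < eps.

N = (23/9)/eps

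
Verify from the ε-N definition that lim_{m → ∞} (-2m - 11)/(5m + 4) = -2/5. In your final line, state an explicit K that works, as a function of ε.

Suppose ε > 0. For m ≥ 1, |(-2m - 11)/(5m + 4) + 2/5| = |-47|/(5(5m + 4)) = 47/(5(5m + 4)).
Since 5m + 4 ≥ 5m for m ≥ 1, this is ≤ 47/(5·5m) = (47/25)/m.
So |(-2m - 11)/(5m + 4) + 2/5| < ε whenever m > (47/25)/ε.
Take K = (47/25)/ε. If m > K then |(-2m - 11)/(5m + 4) + 2/5| ≤ (47/25)/m < ε.

K = (47/25)/ε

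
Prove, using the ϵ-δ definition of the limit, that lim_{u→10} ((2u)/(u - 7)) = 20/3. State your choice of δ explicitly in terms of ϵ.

Fix ϵ > 0. We want δ > 0 with 0 < |u − 10| < δ ⇒ |(2u)/(u - 7) − (20/3)| < ϵ.
Combining over a common denominator, (2u)/(u - 7) − (20/3) = [(2u)·3 − 20·(u - 7)] / [3·(u - 7)] = -14(u − 10) / (3(u - 7)).
So |(2u)/(u - 7) − (20/3)| = 14|u − 10| / (3·|u − 7|).
Require δ ≤ 3/2, so |u − 7| ≥ |3| − |u − 10| > 3 − 3/2 = 3/2.
Hence |(2u)/(u - 7) − (20/3)| < 14|u − 10|/(3·(3/2)) = (28/9)|u − 10|, which is < ϵ once |u − 10| < (9/28)ϵ.
Take δ = min(3/2, (9/28)ϵ). Then 0 < |u − 10| < δ forces both bounds, so |(2u)/(u - 7) − (20/3)| < ϵ.

δ = min(3/2, (9/28)ϵ)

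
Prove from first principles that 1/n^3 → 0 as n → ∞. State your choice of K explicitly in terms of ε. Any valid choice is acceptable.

Suppose ε > 0. For n ≥ 1, |1/n^3 − 0| = 1/n^3.
1/n^3 < ε ⇔ n^3 > 1/ε ⇔ n > (1/ε)^{1/3}.
Take K = (1/ε)^{1/3}. Then n > K implies 1/n^3 < ε.

K = (1/ε)^{1/3}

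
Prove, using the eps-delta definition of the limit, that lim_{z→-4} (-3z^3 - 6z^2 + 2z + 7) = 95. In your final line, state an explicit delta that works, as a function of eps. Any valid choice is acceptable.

delta = min(2, eps/166)

Fix eps > 0. We want delta > 0 such that 0 < |z + 4| < delta implies |(-3z^3 - 6z^2 + 2z + 7) − 95| < eps.
(-3z^3 - 6z^2 + 2z + 7) − 95 = -3z^3 - 6z^2 + 2z - 88 = (z + 4)(-3z^2 + 6z - 22).
So |(-3z^3 - 6z^2 + 2z + 7) − 95| = |z + 4|·|-3z^2 + 6z - 22|.
Require delta ≤ 2. Then |z + 4| < 2 gives |z| < 6, and by the triangle inequality |-3z^2 + 6z - 22| ≤ 3·6^2 + 6·6 + 22 = 166.
Hence |(-3z^3 - 6z^2 + 2z + 7) − 95| ≤ 166|z + 4| < eps provided |z + 4| < eps/166.
Take delta = min(2, eps/166). Then 0 < |z + 4| < delta gives both |z + 4| < 2 and |z + 4| < eps/166, so |(-3z^3 - 6z^2 + 2z + 7) − 95| < eps.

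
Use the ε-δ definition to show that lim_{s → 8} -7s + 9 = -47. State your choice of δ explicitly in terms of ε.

δ = ε/7

Let ε > 0 be given. We need δ > 0 so that 0 < |s − 8| < δ implies |(-7s + 9) + 47| < ε.
Since (-7s + 9) + 47 = -7(s − 8), we have |(-7s + 9) + 47| = 7|s − 8|.
So 7|s − 8| < ε exactly when |s − 8| < ε/7.
Choosing δ = ε/7 gives |(-7s + 9) + 47| = 7|s − 8| < ε whenever |s − 8| < δ.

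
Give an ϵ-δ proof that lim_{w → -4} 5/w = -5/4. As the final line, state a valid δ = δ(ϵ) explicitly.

Let ϵ > 0. We seek δ > 0 such that 0 < |w + 4| < δ implies |5/w + 5/4| < ϵ.
|5/w + 5/4| = 5·|-4 − w|/(4·|w|) = 5|w + 4|/(4|w|).
Restrict δ ≤ 2. Then |w + 4| < 2 gives |w| > 2, so 4|w| > 8.
Then |5/w + 5/4| < 5|w + 4|/8, which is < ϵ when |w + 4| < (8/5)ϵ.
Take δ = min(2, (8/5)ϵ). Then 0 < |w + 4| < δ gives both |w + 4| < 2 and |w + 4| < (8/5)ϵ, so |5/w + 5/4| < ϵ.

δ = min(2, (8/5)ϵ)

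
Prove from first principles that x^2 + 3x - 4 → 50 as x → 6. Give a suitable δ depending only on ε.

Let ε > 0 be given. We want δ > 0 such that 0 < |x − 6| < δ implies |(x^2 + 3x - 4) − 50| < ε.
(x^2 + 3x - 4) − 50 = x^2 + 3x - 54 = (x − 6)(x + 9).
So |(x^2 + 3x - 4) − 50| = |x − 6|·|x + 9|.
Assume first that |x − 6| < 1, so |x| < 7. Then |x + 9| ≤ 7 + 9 = 16.
Hence |(x^2 + 3x - 4) − 50| ≤ 16|x − 6| < ε provided |x − 6| < ε/16.
Take δ = min(1, ε/16). Then 0 < |x − 6| < δ gives both |x − 6| < 1 and |x − 6| < ε/16, so |(x^2 + 3x - 4) − 50| < ε.

δ = min(1, ε/16)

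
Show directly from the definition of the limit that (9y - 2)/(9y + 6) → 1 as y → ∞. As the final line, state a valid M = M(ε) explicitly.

M = (8/9)/ε

Let ε > 0. We seek M > 0 such that y > M implies |(9y - 2)/(9y + 6) − 1| < ε.
(9y - 2)/(9y + 6) − 1 = (9(9y - 2) − 9(9y + 6)) / (9(9y + 6)) = -72/(9(9y + 6)).
For y > 0 we have 9y + 6 > 9y, so |(9y - 2)/(9y + 6) − 1| = 72/(9(9y + 6)) < 72/(9·9y) = (8/9)/y.
Thus |(9y - 2)/(9y + 6) − 1| < ε whenever y > (8/9)/ε.
Take M = (8/9)/ε. If y > M then |(9y - 2)/(9y + 6) − 1| < (8/9)/y < ε.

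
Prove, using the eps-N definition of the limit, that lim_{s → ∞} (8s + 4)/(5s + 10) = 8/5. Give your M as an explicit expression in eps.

Fix eps > 0. We seek M > 0 such that s > M implies |(8s + 4)/(5s + 10) − (8/5)| < eps.
(8s + 4)/(5s + 10) − (8/5) = (5(8s + 4) − 8(5s + 10)) / (5(5s + 10)) = -60/(5(5s + 10)).
For s > 0 we have 5s + 10 > 5s, so |(8s + 4)/(5s + 10) − (8/5)| = 60/(5(5s + 10)) < 60/(5·5s) = (12/5)/s.
Thus |(8s + 4)/(5s + 10) − (8/5)| < eps whenever s > (12/5)/eps.
Take M = (12/5)/eps. If s > M then |(8s + 4)/(5s + 10) − (8/5)| < (12/5)/s < eps.

M = (12/5)/eps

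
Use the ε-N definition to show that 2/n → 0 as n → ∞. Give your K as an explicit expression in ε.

K = 2/ε

Let ε > 0 be given. For n ≥ 1, |2/n − 0| = 2/(n) ≤ 2/n.
We need 2/n < ε, i.e. n > 2/ε.
Take K = 2/ε. If n > K then |2/n| ≤ 2/n < ε.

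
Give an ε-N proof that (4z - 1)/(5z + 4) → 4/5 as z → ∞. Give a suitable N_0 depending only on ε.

Let ε > 0. We seek N_0 > 0 such that z > N_0 implies |(4z - 1)/(5z + 4) − (4/5)| < ε.
(4z - 1)/(5z + 4) − (4/5) = (5(4z - 1) − 4(5z + 4)) / (5(5z + 4)) = -21/(5(5z + 4)).
For z > 0 we have 5z + 4 > 5z, so |(4z - 1)/(5z + 4) − (4/5)| = 21/(5(5z + 4)) < 21/(5·5z) = (21/25)/z.
Thus |(4z - 1)/(5z + 4) − (4/5)| < ε whenever z > (21/25)/ε.
Take N_0 = (21/25)/ε. If z > N_0 then |(4z - 1)/(5z + 4) − (4/5)| < (21/25)/z < ε.

N_0 = (21/25)/ε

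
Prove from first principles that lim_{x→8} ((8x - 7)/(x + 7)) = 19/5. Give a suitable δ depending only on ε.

Let ε > 0. We want δ > 0 with 0 < |x − 8| < δ ⇒ |(8x - 7)/(x + 7) − (19/5)| < ε.
Combining over a common denominator, (8x - 7)/(x + 7) − (19/5) = [(8x - 7)·15 − 57·(x + 7)] / [15·(x + 7)] = 63(x − 8) / (15(x + 7)).
So |(8x - 7)/(x + 7) − (19/5)| = 63|x − 8| / (15·|x + 7|).
Require δ ≤ 15/2, so |x + 7| ≥ |15| − |x − 8| > 15 − 15/2 = 15/2.
Hence |(8x - 7)/(x + 7) − (19/5)| < 63|x − 8|/(15·(15/2)) = (14/25)|x − 8|, which is < ε once |x − 8| < (25/14)ε.
Take δ = min(15/2, (25/14)ε). Then 0 < |x − 8| < δ forces both bounds, so |(8x - 7)/(x + 7) − (19/5)| < ε.

δ = min(15/2, (25/14)ε)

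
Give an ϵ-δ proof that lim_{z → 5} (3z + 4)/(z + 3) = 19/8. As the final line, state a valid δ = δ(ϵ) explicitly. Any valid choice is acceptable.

δ = min(4, (32/5)ϵ)

Let ϵ > 0. We want δ > 0 with 0 < |z − 5| < δ ⇒ |(3z + 4)/(z + 3) − (19/8)| < ϵ.
Combining over a common denominator, (3z + 4)/(z + 3) − (19/8) = [(3z + 4)·8 − 19·(z + 3)] / [8·(z + 3)] = 5(z − 5) / (8(z + 3)).
So |(3z + 4)/(z + 3) − (19/8)| = 5|z − 5| / (8·|z + 3|).
Restrict δ ≤ 4. Then |z − 5| < 4 gives |z + 3| = |(z − 5) + 8| ≥ 8 − 4 = 4.
Hence |(3z + 4)/(z + 3) − (19/8)| < 5|z − 5|/(8·4) = (5/32)|z − 5|, which is < ϵ once |z − 5| < (32/5)ϵ.
Take δ = min(4, (32/5)ϵ). Then 0 < |z − 5| < δ forces both bounds, so |(3z + 4)/(z + 3) − (19/8)| < ϵ.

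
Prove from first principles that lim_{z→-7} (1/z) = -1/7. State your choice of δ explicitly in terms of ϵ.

δ = min(7/2, (49/2)ϵ)

Let ϵ > 0 be given. We seek δ > 0 such that 0 < |z + 7| < δ implies |1/z + 1/7| < ϵ.
|1/z + 1/7| = |-7 − z|/(7·|z|) = |z + 7|/(7|z|).
Require δ ≤ 7/2 so that |z| > 7 − 7/2 = 7/2, hence 7|z| > 49/2.
Then |1/z + 1/7| < |z + 7|/(49/2), which is < ϵ when |z + 7| < (49/2)ϵ.
Take δ = min(7/2, (49/2)ϵ). Then 0 < |z + 7| < δ gives both |z + 7| < 7/2 and |z + 7| < (49/2)ϵ, so |1/z + 1/7| < ϵ.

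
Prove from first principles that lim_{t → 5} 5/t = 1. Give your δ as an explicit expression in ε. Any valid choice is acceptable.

δ = min(5/2, (5/2)ε)

Fix ε > 0. We seek δ > 0 such that 0 < |t − 5| < δ implies |5/t − 1| < ε.
|5/t − 1| = 5·|5 − t|/(5·|t|) = 5|t − 5|/(5|t|).
Require δ ≤ 5/2 so that |t| > 5 − 5/2 = 5/2, hence 5|t| > 25/2.
Then |5/t − 1| < 5|t − 5|/(25/2), which is < ε when |t − 5| < (5/2)ε.
Take δ = min(5/2, (5/2)ε). Then 0 < |t − 5| < δ gives both |t − 5| < 5/2 and |t − 5| < (5/2)ε, so |5/t − 1| < ε.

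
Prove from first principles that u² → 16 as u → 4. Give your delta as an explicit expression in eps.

Suppose eps > 0. We seek delta > 0 with 0 < |u − 4| < delta ⇒ |u² − 16| < eps.
Factor: u² − 16 = (u − 4)(u + 4), so |u² − 16| = |u − 4|·|u + 4|.
Impose delta ≤ 1 so that |u| < 5; then |u + 4| ≤ 9.
Hence |u² − 16| ≤ 9|u − 4|, which is < eps once |u − 4| < eps/9.
Take delta = min(1, eps/9). If 0 < |u − 4| < delta then both bounds hold and |u² − 16| ≤ 9|u − 4| < 9·(eps/9) = eps.

delta = min(1, eps/9)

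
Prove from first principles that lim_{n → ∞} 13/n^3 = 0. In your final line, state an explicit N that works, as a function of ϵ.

N = (13/ϵ)^{1/3}

Fix ϵ > 0. For n ≥ 1, |13/n^3 − 0| = 13/n^3.
13/n^3 < ϵ ⇔ n^3 > 13/ϵ ⇔ n > (13/ϵ)^{1/3}.
Take N = (13/ϵ)^{1/3}. Then n > N implies 13/n^3 < ϵ.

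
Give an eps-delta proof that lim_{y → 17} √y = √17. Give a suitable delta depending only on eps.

Suppose eps > 0. We want delta > 0 such that 0 < |y − 17| < delta implies |√y − √17| < eps.
Multiplying by the conjugate, |√y − √17| = |y − 17|/(√y + √17).
Restrict delta ≤ 17 so that |y − 17| < 17 forces y > 0, and then √y + √17 > √17.
Hence |√y − √17| < |y − 17|/√17, which is < eps once |y − 17| < √17·eps.
Take delta = min(17, √17·eps). If 0 < |y − 17| < delta then y > 0 and |√y − √17| < |y − 17|/√17 < eps.

delta = min(17, √17·eps)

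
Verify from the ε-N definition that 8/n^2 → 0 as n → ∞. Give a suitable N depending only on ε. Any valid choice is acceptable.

N = (8/ε)^{1/2}

Suppose ε > 0. For n ≥ 1, |8/n^2 − 0| = 8/n^2.
8/n^2 < ε ⇔ n^2 > 8/ε ⇔ n > (8/ε)^{1/2}.
Take N = (8/ε)^{1/2}. Then n > N implies 8/n^2 < ε.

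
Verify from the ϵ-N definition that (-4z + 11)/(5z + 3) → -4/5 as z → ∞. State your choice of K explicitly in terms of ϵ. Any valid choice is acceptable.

Suppose ϵ > 0. We seek K > 0 such that z > K implies |(-4z + 11)/(5z + 3) + 4/5| < ϵ.
(-4z + 11)/(5z + 3) + 4/5 = (5(-4z + 11) − (-4)(5z + 3)) / (5(5z + 3)) = 67/(5(5z + 3)).
For z > 0 we have 5z + 3 > 5z, so |(-4z + 11)/(5z + 3) + 4/5| = 67/(5(5z + 3)) < 67/(5·5z) = (67/25)/z.
Thus |(-4z + 11)/(5z + 3) + 4/5| < ϵ whenever z > (67/25)/ϵ.
Take K = (67/25)/ϵ. If z > K then |(-4z + 11)/(5z + 3) + 4/5| < (67/25)/z < ϵ.

K = (67/25)/ϵ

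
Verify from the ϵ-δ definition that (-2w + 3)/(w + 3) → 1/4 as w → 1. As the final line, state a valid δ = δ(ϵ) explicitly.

δ = min(2, (8/9)ϵ)

Suppose ϵ > 0. We want δ > 0 with 0 < |w − 1| < δ ⇒ |(-2w + 3)/(w + 3) − (1/4)| < ϵ.
Combining over a common denominator, (-2w + 3)/(w + 3) − (1/4) = [(-2w + 3)·4 − 1·(w + 3)] / [4·(w + 3)] = -9(w − 1) / (4(w + 3)).
So |(-2w + 3)/(w + 3) − (1/4)| = 9|w − 1| / (4·|w + 3|).
Restrict δ ≤ 2. Then |w − 1| < 2 gives |w + 3| = |(w − 1) + 4| ≥ 4 − 2 = 2.
Hence |(-2w + 3)/(w + 3) − (1/4)| < 9|w − 1|/(4·2) = (9/8)|w − 1|, which is < ϵ once |w − 1| < (8/9)ϵ.
Take δ = min(2, (8/9)ϵ). Then 0 < |w − 1| < δ forces both bounds, so |(-2w + 3)/(w + 3) − (1/4)| < ϵ.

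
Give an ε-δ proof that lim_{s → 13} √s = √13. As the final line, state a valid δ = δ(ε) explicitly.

Let ε > 0. We want δ > 0 such that 0 < |s − 13| < δ implies |√s − √13| < ε.
Rationalise: √s − √13 = (s − 13)/(√s + √13), so |√s − √13| = |s − 13|/(√s + √13).
Restrict δ ≤ 13 so that |s − 13| < 13 forces s > 0, and then √s + √13 > √13.
Hence |√s − √13| < |s − 13|/√13, which is < ε once |s − 13| < √13·ε.
Take δ = min(13, √13·ε). If 0 < |s − 13| < δ then s > 0 and |√s − √13| < |s − 13|/√13 < ε.

δ = min(13, √13·ε)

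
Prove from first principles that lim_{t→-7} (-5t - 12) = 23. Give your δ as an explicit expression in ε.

δ = ε/5

Let ε > 0 be given. We need δ > 0 so that 0 < |t + 7| < δ implies |(-5t - 12) − 23| < ε.
Since (-5t - 12) − 23 = -5(t + 7), we have |(-5t - 12) − 23| = 5|t + 7|.
Thus it suffices that |t + 7| < ε/5.
Take δ = ε/5. If 0 < |t + 7| < δ then |(-5t - 12) − 23| = 5|t + 7| < 5·(ε/5) = ε.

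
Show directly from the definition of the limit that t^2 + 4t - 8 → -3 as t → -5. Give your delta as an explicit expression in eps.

Fix eps > 0. We want delta > 0 such that 0 < |t + 5| < delta implies |(t^2 + 4t - 8) + 3| < eps.
(t^2 + 4t - 8) + 3 = t^2 + 4t - 5 = (t + 5)(t - 1).
So |(t^2 + 4t - 8) + 3| = |t + 5|·|t - 1|.
Assume first that |t + 5| < 1, so |t| < 6. Then |t - 1| ≤ 6 + 1 = 7.
Hence |(t^2 + 4t - 8) + 3| ≤ 7|t + 5| < eps provided |t + 5| < eps/7.
Take delta = min(1, eps/7). Then 0 < |t + 5| < delta gives both |t + 5| < 1 and |t + 5| < eps/7, so |(t^2 + 4t - 8) + 3| < eps.

delta = min(1, eps/7)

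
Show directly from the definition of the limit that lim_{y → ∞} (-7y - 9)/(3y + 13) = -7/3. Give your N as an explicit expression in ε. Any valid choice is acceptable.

Let ε > 0 be given. We seek N > 0 such that y > N implies |(-7y - 9)/(3y + 13) + 7/3| < ε.
(-7y - 9)/(3y + 13) + 7/3 = (3(-7y - 9) − (-7)(3y + 13)) / (3(3y + 13)) = 64/(3(3y + 13)).
For y > 0 we have 3y + 13 > 3y, so |(-7y - 9)/(3y + 13) + 7/3| = 64/(3(3y + 13)) < 64/(3·3y) = (64/9)/y.
Thus |(-7y - 9)/(3y + 13) + 7/3| < ε whenever y > (64/9)/ε.
Take N = (64/9)/ε. If y > N then |(-7y - 9)/(3y + 13) + 7/3| < (64/9)/y < ε.

N = (64/9)/ε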